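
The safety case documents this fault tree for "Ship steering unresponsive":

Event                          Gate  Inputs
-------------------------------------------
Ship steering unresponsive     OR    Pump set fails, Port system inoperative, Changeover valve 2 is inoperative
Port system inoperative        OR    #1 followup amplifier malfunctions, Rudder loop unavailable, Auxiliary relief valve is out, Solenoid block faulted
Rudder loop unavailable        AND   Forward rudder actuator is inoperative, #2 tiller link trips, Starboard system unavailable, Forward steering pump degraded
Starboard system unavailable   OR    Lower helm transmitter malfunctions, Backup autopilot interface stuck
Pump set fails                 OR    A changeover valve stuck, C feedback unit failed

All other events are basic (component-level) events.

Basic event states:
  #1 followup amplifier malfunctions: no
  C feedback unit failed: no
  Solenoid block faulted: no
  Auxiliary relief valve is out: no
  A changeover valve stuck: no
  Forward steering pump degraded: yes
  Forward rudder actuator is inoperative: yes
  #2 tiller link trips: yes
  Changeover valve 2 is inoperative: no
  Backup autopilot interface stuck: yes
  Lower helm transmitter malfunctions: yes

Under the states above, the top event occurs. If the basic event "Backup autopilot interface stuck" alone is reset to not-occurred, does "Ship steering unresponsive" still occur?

Counterfactual: set "Backup autopilot interface stuck" to not occurred.
Pump set fails [OR]: A changeover valve stuck=not, C feedback unit failed=not → no input occurs → does not occur.
Starboard system unavailable [OR]: Lower helm transmitter malfunctions=occurs, Backup autopilot interface stuck=not → at least one input occurs → occurs.
Rudder loop unavailable [AND]: Forward rudder actuator is inoperative=occurs, #2 tiller link trips=occurs, Starboard system unavailable=occurs, Forward steering pump degraded=occurs → all inputs occur → occurs.
Port system inoperative [OR]: #1 followup amplifier malfunctions=not, Rudder loop unavailable=occurs, Auxiliary relief valve is out=not, Solenoid block faulted=not → at least one input occurs → occurs.
Ship steering unresponsive [OR]: Pump set fails=not, Port system inoperative=occurs, Changeover valve 2 is inoperative=not → at least one input occurs → occurs.

Yes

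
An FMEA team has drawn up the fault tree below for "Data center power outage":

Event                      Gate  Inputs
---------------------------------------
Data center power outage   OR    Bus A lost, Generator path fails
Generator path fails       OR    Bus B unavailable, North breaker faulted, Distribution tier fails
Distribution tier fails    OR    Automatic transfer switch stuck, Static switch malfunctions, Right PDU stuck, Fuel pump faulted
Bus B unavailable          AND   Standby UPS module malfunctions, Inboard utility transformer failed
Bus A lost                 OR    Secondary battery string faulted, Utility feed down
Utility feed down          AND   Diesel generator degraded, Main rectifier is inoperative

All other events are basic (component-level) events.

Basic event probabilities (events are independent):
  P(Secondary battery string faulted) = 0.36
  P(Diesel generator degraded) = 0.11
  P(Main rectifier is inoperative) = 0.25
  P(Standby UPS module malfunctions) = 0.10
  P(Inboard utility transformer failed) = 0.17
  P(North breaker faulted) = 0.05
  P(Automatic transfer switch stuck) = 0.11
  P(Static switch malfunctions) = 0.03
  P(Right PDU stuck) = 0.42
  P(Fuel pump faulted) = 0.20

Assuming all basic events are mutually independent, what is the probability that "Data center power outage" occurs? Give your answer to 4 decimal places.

0.7672

P(Utility feed down) [AND] = 0.11 × 0.25 = 0.027500
P(Bus A lost) [OR] = 1 − (1−0.36) × (1−0.027500) = 0.377600
P(Bus B unavailable) [AND] = 0.10 × 0.17 = 0.017000
P(Distribution tier fails) [OR] = 1 − (1−0.11) × (1−0.03) × (1−0.42) × (1−0.20) = 0.599429
P(Generator path fails) [OR] = 1 − (1−0.017000) × (1−0.05) × (1−0.599429) = 0.625927
P(Data center power outage) [OR] = 1 − (1−0.377600) × (1−0.625927) = 0.767177
Rounded to 4 decimal places: P(Data center power outage) ≈ 0.7672.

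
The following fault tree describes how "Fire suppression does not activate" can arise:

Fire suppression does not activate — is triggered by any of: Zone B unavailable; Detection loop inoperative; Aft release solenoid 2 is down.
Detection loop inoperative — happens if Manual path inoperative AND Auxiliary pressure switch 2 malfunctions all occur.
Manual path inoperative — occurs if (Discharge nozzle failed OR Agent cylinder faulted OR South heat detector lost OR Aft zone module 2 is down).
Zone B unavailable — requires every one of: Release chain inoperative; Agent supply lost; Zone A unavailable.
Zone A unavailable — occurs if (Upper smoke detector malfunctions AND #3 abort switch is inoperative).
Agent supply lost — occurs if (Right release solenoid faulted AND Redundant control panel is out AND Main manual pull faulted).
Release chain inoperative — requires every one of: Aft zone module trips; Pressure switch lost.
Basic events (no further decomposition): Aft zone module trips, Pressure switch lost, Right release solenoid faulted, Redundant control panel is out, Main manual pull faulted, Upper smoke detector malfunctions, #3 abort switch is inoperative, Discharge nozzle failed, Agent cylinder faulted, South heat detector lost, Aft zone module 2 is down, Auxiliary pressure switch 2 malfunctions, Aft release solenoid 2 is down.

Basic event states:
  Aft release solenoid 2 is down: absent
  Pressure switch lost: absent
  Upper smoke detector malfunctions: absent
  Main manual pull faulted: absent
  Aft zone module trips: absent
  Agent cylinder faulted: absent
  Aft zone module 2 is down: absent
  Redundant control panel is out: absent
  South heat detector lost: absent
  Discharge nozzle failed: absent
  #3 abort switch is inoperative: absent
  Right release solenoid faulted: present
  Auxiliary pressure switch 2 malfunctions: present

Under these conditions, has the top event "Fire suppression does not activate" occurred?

No

Release chain inoperative [AND]: Aft zone module trips=not, Pressure switch lost=not → not all inputs occur → does not occur.
Agent supply lost [AND]: Right release solenoid faulted=occurs, Redundant control panel is out=not, Main manual pull faulted=not → not all inputs occur → does not occur.
Zone A unavailable [AND]: Upper smoke detector malfunctions=not, #3 abort switch is inoperative=not → not all inputs occur → does not occur.
Zone B unavailable [AND]: Release chain inoperative=not, Agent supply lost=not, Zone A unavailable=not → not all inputs occur → does not occur.
Manual path inoperative [OR]: Discharge nozzle failed=not, Agent cylinder faulted=not, South heat detector lost=not, Aft zone module 2 is down=not → no input occurs → does not occur.
Detection loop inoperative [AND]: Manual path inoperative=not, Auxiliary pressure switch 2 malfunctions=occurs → not all inputs occur → does not occur.
Fire suppression does not activate [OR]: Zone B unavailable=not, Detection loop inoperative=not, Aft release solenoid 2 is down=not → no input occurs → does not occur.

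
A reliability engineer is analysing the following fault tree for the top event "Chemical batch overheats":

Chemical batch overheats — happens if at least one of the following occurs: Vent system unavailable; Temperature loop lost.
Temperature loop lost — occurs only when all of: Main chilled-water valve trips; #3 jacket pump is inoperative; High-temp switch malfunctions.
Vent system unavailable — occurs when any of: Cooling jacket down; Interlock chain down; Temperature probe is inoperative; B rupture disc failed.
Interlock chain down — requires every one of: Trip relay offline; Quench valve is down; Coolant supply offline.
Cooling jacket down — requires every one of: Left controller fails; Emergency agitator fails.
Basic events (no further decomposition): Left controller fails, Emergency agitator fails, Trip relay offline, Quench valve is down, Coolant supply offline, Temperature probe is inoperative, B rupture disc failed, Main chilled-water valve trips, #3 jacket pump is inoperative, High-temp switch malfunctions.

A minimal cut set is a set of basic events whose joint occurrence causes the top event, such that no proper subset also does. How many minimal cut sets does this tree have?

Cooling jacket down [AND]: one cut set from each child combined → 1 × 1 = 1 cut set(s).
Interlock chain down [AND]: one cut set from each child combined → 1 × 1 × 1 = 1 cut set(s).
Vent system unavailable [OR]: union of children's cut sets → 4 cut set(s).
Temperature loop lost [AND]: one cut set from each child combined → 1 × 1 × 1 = 1 cut set(s).
Chemical batch overheats [OR]: union of children's cut sets → 5 cut set(s).
Minimal cut sets: {Emergency agitator fails, Left controller fails}; {Coolant supply offline, Quench valve is down, Trip relay offline}; {Temperature probe is inoperative}; {B rupture disc failed}; {#3 jacket pump is inoperative, High-temp switch malfunctions, Main chilled-water valve trips}.

5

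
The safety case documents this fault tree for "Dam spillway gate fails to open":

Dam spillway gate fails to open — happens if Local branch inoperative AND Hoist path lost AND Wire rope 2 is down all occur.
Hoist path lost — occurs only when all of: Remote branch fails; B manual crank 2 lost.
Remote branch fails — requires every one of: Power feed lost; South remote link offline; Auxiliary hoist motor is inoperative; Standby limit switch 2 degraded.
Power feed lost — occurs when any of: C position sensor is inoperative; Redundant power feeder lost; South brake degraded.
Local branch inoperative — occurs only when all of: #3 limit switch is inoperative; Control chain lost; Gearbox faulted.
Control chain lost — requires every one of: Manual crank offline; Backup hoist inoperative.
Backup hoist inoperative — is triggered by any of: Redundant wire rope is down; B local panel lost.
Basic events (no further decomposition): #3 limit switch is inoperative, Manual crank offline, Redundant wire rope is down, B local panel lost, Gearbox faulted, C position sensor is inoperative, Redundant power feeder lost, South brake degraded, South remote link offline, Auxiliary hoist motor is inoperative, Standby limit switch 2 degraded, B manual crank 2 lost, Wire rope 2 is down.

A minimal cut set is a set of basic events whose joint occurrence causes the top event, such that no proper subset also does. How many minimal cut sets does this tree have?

6

Backup hoist inoperative [OR]: union of children's cut sets → 2 cut set(s).
Control chain lost [AND]: one cut set from each child combined → 1 × 2 = 2 cut set(s).
Local branch inoperative [AND]: one cut set from each child combined → 1 × 2 × 1 = 2 cut set(s).
Power feed lost [OR]: union of children's cut sets → 3 cut set(s).
Remote branch fails [AND]: one cut set from each child combined → 3 × 1 × 1 × 1 = 3 cut set(s).
Hoist path lost [AND]: one cut set from each child combined → 3 × 1 = 3 cut set(s).
Dam spillway gate fails to open [AND]: one cut set from each child combined → 2 × 3 × 1 = 6 cut set(s).
Minimal cut sets: {#3 limit switch is inoperative, Auxiliary hoist motor is inoperative, B manual crank 2 lost, C position sensor is inoperative, Gearbox faulted, Manual crank offline, Redundant wire rope is down, South remote link offline, Standby limit switch 2 degraded, Wire rope 2 is down}; {#3 limit switch is inoperative, Auxiliary hoist motor is inoperative, B manual crank 2 lost, Gearbox faulted, Manual crank offline, Redundant power feeder lost, Redundant wire rope is down, South remote link offline, Standby limit switch 2 degraded, Wire rope 2 is down}; {#3 limit switch is inoperative, Auxiliary hoist motor is inoperative, B manual crank 2 lost, Gearbox faulted, Manual crank offline, Redundant wire rope is down, South brake degraded, South remote link offline, Standby limit switch 2 degraded, Wire rope 2 is down}; {#3 limit switch is inoperative, Auxiliary hoist motor is inoperative, B local panel lost, B manual crank 2 lost, C position sensor is inoperative, Gearbox faulted, Manual crank offline, South remote link offline, Standby limit switch 2 degraded, Wire rope 2 is down}; {#3 limit switch is inoperative, Auxiliary hoist motor is inoperative, B local panel lost, B manual crank 2 lost, Gearbox faulted, Manual crank offline, Redundant power feeder lost, South remote link offline, Standby limit switch 2 degraded, Wire rope 2 is down}; {#3 limit switch is inoperative, Auxiliary hoist motor is inoperative, B local panel lost, B manual crank 2 lost, Gearbox faulted, Manual crank offline, South brake degraded, South remote link offline, Standby limit switch 2 degraded, Wire rope 2 is down}.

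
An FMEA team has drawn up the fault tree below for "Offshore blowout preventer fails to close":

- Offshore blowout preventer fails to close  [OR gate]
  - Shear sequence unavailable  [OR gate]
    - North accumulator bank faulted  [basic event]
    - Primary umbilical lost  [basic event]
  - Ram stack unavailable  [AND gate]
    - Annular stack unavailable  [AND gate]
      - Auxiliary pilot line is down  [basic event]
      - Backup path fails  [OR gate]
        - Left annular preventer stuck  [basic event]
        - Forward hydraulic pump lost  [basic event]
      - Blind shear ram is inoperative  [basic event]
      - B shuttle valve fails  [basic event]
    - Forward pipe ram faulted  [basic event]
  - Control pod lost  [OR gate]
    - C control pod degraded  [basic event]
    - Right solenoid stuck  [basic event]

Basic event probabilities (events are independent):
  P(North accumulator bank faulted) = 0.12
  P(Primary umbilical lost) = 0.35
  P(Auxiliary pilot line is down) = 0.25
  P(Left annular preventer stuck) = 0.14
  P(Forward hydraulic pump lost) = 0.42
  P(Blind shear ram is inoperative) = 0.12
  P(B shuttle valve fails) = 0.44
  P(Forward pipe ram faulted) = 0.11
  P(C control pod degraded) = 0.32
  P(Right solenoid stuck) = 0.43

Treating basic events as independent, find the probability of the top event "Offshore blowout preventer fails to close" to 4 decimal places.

0.7785

P(Shear sequence unavailable) [OR] = 1 − (1−0.12) × (1−0.35) = 0.428000
P(Backup path fails) [OR] = 1 − (1−0.14) × (1−0.42) = 0.501200
P(Annular stack unavailable) [AND] = 0.25 × 0.501200 × 0.12 × 0.44 = 0.006616
P(Ram stack unavailable) [AND] = 0.006616 × 0.11 = 0.000728
P(Control pod lost) [OR] = 1 − (1−0.32) × (1−0.43) = 0.612400
P(Offshore blowout preventer fails to close) [OR] = 1 − (1−0.428000) × (1−0.000728) × (1−0.612400) = 0.778454
Rounded to 4 decimal places: P(Offshore blowout preventer fails to close) ≈ 0.7785.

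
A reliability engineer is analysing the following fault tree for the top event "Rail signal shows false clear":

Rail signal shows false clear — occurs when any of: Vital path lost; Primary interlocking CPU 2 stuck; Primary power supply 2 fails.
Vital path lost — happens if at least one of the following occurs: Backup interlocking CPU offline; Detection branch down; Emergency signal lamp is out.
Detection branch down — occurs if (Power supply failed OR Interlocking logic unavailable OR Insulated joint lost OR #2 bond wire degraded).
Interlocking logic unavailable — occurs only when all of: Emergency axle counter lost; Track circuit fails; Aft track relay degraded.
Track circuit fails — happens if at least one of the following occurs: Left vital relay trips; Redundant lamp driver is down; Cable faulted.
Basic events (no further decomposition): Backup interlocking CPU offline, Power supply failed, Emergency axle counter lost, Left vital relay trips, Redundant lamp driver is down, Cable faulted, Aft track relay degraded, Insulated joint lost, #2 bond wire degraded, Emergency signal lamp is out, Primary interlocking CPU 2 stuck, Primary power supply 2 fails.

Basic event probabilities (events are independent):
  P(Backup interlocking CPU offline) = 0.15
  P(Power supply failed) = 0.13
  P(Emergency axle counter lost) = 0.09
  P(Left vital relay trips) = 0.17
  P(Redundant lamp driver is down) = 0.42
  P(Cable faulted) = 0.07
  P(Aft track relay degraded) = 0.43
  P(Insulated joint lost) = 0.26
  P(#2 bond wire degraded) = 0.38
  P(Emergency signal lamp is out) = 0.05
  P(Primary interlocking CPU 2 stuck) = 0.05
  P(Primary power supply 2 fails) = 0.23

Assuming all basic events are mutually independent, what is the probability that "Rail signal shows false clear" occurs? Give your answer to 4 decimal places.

P(Track circuit fails) [OR] = 1 − (1−0.17) × (1−0.42) × (1−0.07) = 0.552298
P(Interlocking logic unavailable) [AND] = 0.09 × 0.552298 × 0.43 = 0.021374
P(Detection branch down) [OR] = 1 − (1−0.13) × (1−0.021374) × (1−0.26) × (1−0.38) = 0.609376
P(Vital path lost) [OR] = 1 − (1−0.15) × (1−0.609376) × (1−0.05) = 0.684571
P(Rail signal shows false clear) [OR] = 1 − (1−0.684571) × (1−0.05) × (1−0.23) = 0.769264
Rounded to 4 decimal places: P(Rail signal shows false clear) ≈ 0.7693.

0.7693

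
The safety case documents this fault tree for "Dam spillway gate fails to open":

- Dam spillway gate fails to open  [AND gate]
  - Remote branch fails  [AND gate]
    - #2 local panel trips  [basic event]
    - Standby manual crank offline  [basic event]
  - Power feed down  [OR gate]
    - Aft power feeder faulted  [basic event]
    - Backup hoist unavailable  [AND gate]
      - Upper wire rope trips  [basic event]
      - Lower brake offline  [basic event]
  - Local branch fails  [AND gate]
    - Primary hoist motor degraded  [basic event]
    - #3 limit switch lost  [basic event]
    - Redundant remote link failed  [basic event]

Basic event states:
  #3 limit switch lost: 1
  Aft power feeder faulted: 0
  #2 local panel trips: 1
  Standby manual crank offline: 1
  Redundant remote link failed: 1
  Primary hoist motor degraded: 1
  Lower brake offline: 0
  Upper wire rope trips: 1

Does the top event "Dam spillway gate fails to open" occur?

No

Remote branch fails [AND]: #2 local panel trips=occurs, Standby manual crank offline=occurs → all inputs occur → occurs.
Backup hoist unavailable [AND]: Upper wire rope trips=occurs, Lower brake offline=not → not all inputs occur → does not occur.
Power feed down [OR]: Aft power feeder faulted=not, Backup hoist unavailable=not → no input occurs → does not occur.
Local branch fails [AND]: Primary hoist motor degraded=occurs, #3 limit switch lost=occurs, Redundant remote link failed=occurs → all inputs occur → occurs.
Dam spillway gate fails to open [AND]: Remote branch fails=occurs, Power feed down=not, Local branch fails=occurs → not all inputs occur → does not occur.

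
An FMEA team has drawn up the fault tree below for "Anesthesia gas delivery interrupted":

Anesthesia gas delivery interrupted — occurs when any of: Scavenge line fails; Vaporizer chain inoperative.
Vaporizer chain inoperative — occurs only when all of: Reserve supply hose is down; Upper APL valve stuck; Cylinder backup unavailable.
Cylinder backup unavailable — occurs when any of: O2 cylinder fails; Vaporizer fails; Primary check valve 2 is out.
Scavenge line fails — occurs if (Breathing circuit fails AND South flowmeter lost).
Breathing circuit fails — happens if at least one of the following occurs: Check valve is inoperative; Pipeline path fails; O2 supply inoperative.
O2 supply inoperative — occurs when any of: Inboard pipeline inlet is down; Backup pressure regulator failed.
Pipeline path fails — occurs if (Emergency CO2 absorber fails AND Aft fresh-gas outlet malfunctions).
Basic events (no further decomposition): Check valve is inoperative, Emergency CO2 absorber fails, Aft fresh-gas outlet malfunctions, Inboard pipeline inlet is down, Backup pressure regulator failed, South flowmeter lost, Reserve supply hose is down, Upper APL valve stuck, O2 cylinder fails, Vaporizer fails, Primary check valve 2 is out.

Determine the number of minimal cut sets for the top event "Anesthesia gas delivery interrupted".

7

Pipeline path fails [AND]: one cut set from each child combined → 1 × 1 = 1 cut set(s).
O2 supply inoperative [OR]: union of children's cut sets → 2 cut set(s).
Breathing circuit fails [OR]: union of children's cut sets → 4 cut set(s).
Scavenge line fails [AND]: one cut set from each child combined → 4 × 1 = 4 cut set(s).
Cylinder backup unavailable [OR]: union of children's cut sets → 3 cut set(s).
Vaporizer chain inoperative [AND]: one cut set from each child combined → 1 × 1 × 3 = 3 cut set(s).
Anesthesia gas delivery interrupted [OR]: union of children's cut sets → 7 cut set(s).
Minimal cut sets: {Check valve is inoperative, South flowmeter lost}; {Aft fresh-gas outlet malfunctions, Emergency CO2 absorber fails, South flowmeter lost}; {Inboard pipeline inlet is down, South flowmeter lost}; {Backup pressure regulator failed, South flowmeter lost}; {O2 cylinder fails, Reserve supply hose is down, Upper APL valve stuck}; {Reserve supply hose is down, Upper APL valve stuck, Vaporizer fails}; {Primary check valve 2 is out, Reserve supply hose is down, Upper APL valve stuck}.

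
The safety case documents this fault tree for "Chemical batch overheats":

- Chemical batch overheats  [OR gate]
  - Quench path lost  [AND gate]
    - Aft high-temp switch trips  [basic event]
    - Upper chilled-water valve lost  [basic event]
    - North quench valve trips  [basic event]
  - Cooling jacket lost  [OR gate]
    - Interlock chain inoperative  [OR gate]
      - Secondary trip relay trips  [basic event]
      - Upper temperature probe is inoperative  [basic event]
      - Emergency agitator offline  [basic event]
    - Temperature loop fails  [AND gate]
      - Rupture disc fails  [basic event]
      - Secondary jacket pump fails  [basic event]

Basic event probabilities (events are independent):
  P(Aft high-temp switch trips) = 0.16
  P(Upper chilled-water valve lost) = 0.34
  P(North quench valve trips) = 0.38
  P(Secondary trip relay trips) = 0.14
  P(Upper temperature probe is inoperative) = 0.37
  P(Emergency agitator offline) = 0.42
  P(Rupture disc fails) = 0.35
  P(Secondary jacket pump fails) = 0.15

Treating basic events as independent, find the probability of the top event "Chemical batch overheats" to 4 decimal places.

P(Quench path lost) [AND] = 0.16 × 0.34 × 0.38 = 0.020672
P(Interlock chain inoperative) [OR] = 1 − (1−0.14) × (1−0.37) × (1−0.42) = 0.685756
P(Temperature loop fails) [AND] = 0.35 × 0.15 = 0.052500
P(Cooling jacket lost) [OR] = 1 − (1−0.685756) × (1−0.052500) = 0.702254
P(Chemical batch overheats) [OR] = 1 − (1−0.020672) × (1−0.702254) = 0.708409
Rounded to 4 decimal places: P(Chemical batch overheats) ≈ 0.7084.

0.7084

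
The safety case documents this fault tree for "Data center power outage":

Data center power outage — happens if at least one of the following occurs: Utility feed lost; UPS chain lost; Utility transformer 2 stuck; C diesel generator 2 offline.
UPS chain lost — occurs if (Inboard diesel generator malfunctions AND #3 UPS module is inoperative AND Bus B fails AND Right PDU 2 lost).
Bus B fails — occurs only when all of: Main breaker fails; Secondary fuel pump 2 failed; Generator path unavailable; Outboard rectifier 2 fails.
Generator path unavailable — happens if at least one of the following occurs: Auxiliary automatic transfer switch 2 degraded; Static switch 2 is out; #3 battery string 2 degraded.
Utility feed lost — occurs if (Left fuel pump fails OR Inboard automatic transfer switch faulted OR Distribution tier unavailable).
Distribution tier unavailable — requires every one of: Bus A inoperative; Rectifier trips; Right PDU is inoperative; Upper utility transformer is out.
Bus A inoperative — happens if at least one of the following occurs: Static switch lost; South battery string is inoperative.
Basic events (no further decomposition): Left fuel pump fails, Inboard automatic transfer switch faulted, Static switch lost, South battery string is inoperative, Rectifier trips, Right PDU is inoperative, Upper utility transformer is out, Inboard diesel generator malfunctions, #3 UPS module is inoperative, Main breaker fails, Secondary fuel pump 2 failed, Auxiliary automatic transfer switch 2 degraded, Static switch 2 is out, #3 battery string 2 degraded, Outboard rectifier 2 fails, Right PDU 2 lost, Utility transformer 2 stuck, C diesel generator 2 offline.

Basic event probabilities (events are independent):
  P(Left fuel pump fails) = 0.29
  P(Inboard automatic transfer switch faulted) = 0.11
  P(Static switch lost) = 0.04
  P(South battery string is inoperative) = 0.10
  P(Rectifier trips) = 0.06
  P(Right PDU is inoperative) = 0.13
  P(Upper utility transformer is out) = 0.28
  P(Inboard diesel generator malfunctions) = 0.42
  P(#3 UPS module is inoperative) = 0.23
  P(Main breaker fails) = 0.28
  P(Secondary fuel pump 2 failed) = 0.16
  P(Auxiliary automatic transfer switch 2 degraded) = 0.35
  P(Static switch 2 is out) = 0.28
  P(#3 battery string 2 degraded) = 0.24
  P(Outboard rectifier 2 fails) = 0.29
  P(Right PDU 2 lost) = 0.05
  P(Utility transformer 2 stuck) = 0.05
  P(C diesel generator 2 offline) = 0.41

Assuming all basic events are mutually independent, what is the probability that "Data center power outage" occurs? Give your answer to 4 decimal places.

P(Bus A inoperative) [OR] = 1 − (1−0.04) × (1−0.10) = 0.136000
P(Distribution tier unavailable) [AND] = 0.136000 × 0.06 × 0.13 × 0.28 = 0.000297
P(Utility feed lost) [OR] = 1 − (1−0.29) × (1−0.11) × (1−0.000297) = 0.368288
P(Generator path unavailable) [OR] = 1 − (1−0.35) × (1−0.28) × (1−0.24) = 0.644320
P(Bus B fails) [AND] = 0.28 × 0.16 × 0.644320 × 0.29 = 0.008371
P(UPS chain lost) [AND] = 0.42 × 0.23 × 0.008371 × 0.05 = 0.000040
P(Data center power outage) [OR] = 1 − (1−0.368288) × (1−0.000040) × (1−0.05) × (1−0.41) = 0.645940
Rounded to 4 decimal places: P(Data center power outage) ≈ 0.6459.

0.6459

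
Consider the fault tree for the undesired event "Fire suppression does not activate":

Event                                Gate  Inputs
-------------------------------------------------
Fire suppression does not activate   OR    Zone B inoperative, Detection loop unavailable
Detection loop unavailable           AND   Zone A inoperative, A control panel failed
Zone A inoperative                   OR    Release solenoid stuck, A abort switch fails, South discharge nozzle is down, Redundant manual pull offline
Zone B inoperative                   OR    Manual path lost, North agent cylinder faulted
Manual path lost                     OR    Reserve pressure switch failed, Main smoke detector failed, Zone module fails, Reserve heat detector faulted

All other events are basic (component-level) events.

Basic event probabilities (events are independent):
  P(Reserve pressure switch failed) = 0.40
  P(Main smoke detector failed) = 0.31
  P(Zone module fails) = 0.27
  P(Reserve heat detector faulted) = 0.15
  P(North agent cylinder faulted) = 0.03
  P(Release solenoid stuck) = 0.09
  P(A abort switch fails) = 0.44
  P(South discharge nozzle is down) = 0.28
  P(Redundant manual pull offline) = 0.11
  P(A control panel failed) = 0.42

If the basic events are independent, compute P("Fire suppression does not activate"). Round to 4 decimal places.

0.8213

P(Manual path lost) [OR] = 1 − (1−0.40) × (1−0.31) × (1−0.27) × (1−0.15) = 0.743113
P(Zone B inoperative) [OR] = 1 − (1−0.743113) × (1−0.03) = 0.750820
P(Zone A inoperative) [OR] = 1 − (1−0.09) × (1−0.44) × (1−0.28) × (1−0.11) = 0.673448
P(Detection loop unavailable) [AND] = 0.673448 × 0.42 = 0.282848
P(Fire suppression does not activate) [OR] = 1 − (1−0.750820) × (1−0.282848) = 0.821300
Rounded to 4 decimal places: P(Fire suppression does not activate) ≈ 0.8213.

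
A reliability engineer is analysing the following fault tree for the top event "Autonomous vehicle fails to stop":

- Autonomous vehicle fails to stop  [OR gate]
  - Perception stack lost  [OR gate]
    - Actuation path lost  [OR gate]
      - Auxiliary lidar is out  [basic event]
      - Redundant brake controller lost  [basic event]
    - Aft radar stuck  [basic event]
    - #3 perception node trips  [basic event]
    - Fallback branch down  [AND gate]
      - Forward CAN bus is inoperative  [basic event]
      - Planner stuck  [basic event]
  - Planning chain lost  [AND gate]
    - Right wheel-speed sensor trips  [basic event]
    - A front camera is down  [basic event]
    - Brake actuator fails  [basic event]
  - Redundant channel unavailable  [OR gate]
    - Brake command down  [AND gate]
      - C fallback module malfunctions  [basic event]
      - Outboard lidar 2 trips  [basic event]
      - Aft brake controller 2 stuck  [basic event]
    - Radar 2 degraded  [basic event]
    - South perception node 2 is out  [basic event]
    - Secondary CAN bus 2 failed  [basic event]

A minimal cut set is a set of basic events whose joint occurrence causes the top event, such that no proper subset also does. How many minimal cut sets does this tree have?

10

Actuation path lost [OR]: union of children's cut sets → 2 cut set(s).
Fallback branch down [AND]: one cut set from each child combined → 1 × 1 = 1 cut set(s).
Perception stack lost [OR]: union of children's cut sets → 5 cut set(s).
Planning chain lost [AND]: one cut set from each child combined → 1 × 1 × 1 = 1 cut set(s).
Brake command down [AND]: one cut set from each child combined → 1 × 1 × 1 = 1 cut set(s).
Redundant channel unavailable [OR]: union of children's cut sets → 4 cut set(s).
Autonomous vehicle fails to stop [OR]: union of children's cut sets → 10 cut set(s).
Minimal cut sets: {Auxiliary lidar is out}; {Redundant brake controller lost}; {Aft radar stuck}; {#3 perception node trips}; {Forward CAN bus is inoperative, Planner stuck}; {A front camera is down, Brake actuator fails, Right wheel-speed sensor trips}; {Aft brake controller 2 stuck, C fallback module malfunctions, Outboard lidar 2 trips}; {Radar 2 degraded}; {South perception node 2 is out}; {Secondary CAN bus 2 failed}.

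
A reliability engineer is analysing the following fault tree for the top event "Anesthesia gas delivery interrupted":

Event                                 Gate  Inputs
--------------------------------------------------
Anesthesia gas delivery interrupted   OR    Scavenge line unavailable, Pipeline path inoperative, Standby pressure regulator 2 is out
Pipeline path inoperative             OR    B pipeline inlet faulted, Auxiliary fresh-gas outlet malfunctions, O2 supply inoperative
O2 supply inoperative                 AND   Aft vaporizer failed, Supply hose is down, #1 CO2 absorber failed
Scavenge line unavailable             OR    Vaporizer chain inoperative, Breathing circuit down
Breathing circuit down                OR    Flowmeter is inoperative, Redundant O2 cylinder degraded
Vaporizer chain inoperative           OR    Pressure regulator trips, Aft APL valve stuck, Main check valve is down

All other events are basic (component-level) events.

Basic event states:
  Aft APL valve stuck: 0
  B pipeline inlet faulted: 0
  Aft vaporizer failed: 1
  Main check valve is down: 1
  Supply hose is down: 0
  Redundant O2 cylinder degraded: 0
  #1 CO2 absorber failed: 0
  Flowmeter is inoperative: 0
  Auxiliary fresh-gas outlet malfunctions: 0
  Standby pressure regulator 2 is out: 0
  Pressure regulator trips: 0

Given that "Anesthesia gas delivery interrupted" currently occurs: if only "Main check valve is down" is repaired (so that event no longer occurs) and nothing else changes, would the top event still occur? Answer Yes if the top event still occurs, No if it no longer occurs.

Counterfactual: set "Main check valve is down" to not occurred.
Vaporizer chain inoperative [OR]: Pressure regulator trips=not, Aft APL valve stuck=not, Main check valve is down=not → no input occurs → does not occur.
Breathing circuit down [OR]: Flowmeter is inoperative=not, Redundant O2 cylinder degraded=not → no input occurs → does not occur.
Scavenge line unavailable [OR]: Vaporizer chain inoperative=not, Breathing circuit down=not → no input occurs → does not occur.
O2 supply inoperative [AND]: Aft vaporizer failed=occurs, Supply hose is down=not, #1 CO2 absorber failed=not → not all inputs occur → does not occur.
Pipeline path inoperative [OR]: B pipeline inlet faulted=not, Auxiliary fresh-gas outlet malfunctions=not, O2 supply inoperative=not → no input occurs → does not occur.
Anesthesia gas delivery interrupted [OR]: Scavenge line unavailable=not, Pipeline path inoperative=not, Standby pressure regulator 2 is out=not → no input occurs → does not occur.

No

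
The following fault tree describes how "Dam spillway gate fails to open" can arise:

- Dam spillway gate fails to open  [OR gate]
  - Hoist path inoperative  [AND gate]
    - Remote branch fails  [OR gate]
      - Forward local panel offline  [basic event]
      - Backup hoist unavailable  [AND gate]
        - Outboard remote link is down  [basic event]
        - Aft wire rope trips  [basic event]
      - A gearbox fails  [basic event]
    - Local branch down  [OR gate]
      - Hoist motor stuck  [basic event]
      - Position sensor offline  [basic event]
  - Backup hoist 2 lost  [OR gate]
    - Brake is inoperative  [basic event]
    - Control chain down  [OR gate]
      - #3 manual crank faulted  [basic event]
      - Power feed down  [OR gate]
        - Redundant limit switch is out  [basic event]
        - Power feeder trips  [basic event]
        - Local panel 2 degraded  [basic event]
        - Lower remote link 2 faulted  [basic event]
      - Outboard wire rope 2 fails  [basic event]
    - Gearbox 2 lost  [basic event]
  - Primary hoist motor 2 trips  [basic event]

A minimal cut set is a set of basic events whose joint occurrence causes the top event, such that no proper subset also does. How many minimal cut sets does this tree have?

Backup hoist unavailable [AND]: one cut set from each child combined → 1 × 1 = 1 cut set(s).
Remote branch fails [OR]: union of children's cut sets → 3 cut set(s).
Local branch down [OR]: union of children's cut sets → 2 cut set(s).
Hoist path inoperative [AND]: one cut set from each child combined → 3 × 2 = 6 cut set(s).
Power feed down [OR]: union of children's cut sets → 4 cut set(s).
Control chain down [OR]: union of children's cut sets → 6 cut set(s).
Backup hoist 2 lost [OR]: union of children's cut sets → 8 cut set(s).
Dam spillway gate fails to open [OR]: union of children's cut sets → 15 cut set(s).

15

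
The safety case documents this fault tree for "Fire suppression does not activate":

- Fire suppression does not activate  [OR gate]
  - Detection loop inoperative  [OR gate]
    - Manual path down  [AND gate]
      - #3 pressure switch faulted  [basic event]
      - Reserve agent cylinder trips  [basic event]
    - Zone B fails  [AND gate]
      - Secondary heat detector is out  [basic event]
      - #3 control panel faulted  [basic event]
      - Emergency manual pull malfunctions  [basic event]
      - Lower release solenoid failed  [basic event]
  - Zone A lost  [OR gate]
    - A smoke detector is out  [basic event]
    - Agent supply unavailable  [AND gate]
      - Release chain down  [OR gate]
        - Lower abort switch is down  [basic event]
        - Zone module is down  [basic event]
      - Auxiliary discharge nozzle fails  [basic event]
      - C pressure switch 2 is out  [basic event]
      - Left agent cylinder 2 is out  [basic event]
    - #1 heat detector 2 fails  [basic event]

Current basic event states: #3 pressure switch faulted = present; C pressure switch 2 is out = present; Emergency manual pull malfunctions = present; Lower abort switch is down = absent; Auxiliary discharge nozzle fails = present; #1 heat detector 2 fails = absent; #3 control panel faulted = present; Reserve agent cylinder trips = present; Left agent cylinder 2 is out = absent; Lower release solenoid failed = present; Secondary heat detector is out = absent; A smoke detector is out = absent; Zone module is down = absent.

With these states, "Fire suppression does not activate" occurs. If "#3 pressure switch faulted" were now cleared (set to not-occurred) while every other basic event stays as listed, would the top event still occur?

Counterfactual: set "#3 pressure switch faulted" to not occurred.
Manual path down [AND]: #3 pressure switch faulted=not, Reserve agent cylinder trips=occurs → not all inputs occur → does not occur.
Zone B fails [AND]: Secondary heat detector is out=not, #3 control panel faulted=occurs, Emergency manual pull malfunctions=occurs, Lower release solenoid failed=occurs → not all inputs occur → does not occur.
Detection loop inoperative [OR]: Manual path down=not, Zone B fails=not → no input occurs → does not occur.
Release chain down [OR]: Lower abort switch is down=not, Zone module is down=not → no input occurs → does not occur.
Agent supply unavailable [AND]: Release chain down=not, Auxiliary discharge nozzle fails=occurs, C pressure switch 2 is out=occurs, Left agent cylinder 2 is out=not → not all inputs occur → does not occur.
Zone A lost [OR]: A smoke detector is out=not, Agent supply unavailable=not, #1 heat detector 2 fails=not → no input occurs → does not occur.
Fire suppression does not activate [OR]: Detection loop inoperative=not, Zone A lost=not → no input occurs → does not occur.

No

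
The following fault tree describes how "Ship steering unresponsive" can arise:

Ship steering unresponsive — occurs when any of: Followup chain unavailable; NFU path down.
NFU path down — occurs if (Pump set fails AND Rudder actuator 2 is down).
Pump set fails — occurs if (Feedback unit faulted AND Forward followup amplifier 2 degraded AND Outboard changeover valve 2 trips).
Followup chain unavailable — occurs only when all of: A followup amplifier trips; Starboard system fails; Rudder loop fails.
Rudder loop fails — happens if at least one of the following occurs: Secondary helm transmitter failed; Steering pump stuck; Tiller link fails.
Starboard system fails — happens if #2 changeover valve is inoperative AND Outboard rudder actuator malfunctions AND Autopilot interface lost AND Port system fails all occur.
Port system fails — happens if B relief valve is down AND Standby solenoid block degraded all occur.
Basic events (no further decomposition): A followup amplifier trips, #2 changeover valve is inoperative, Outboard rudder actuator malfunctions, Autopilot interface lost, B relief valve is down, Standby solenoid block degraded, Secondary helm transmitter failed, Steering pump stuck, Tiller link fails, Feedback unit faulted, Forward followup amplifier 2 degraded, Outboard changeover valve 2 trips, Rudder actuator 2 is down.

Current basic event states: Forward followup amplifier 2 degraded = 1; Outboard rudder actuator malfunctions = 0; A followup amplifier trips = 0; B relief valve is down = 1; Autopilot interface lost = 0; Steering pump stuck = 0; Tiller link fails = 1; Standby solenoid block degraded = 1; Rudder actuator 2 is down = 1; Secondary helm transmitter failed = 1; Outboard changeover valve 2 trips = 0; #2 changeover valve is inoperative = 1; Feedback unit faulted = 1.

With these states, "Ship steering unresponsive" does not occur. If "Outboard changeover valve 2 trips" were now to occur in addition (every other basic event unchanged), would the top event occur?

Counterfactual: set "Outboard changeover valve 2 trips" to occurred.
Port system fails [AND]: B relief valve is down=occurs, Standby solenoid block degraded=occurs → all inputs occur → occurs.
Starboard system fails [AND]: #2 changeover valve is inoperative=occurs, Outboard rudder actuator malfunctions=not, Autopilot interface lost=not, Port system fails=occurs → not all inputs occur → does not occur.
Rudder loop fails [OR]: Secondary helm transmitter failed=occurs, Steering pump stuck=not, Tiller link fails=occurs → at least one input occurs → occurs.
Followup chain unavailable [AND]: A followup amplifier trips=not, Starboard system fails=not, Rudder loop fails=occurs → not all inputs occur → does not occur.
Pump set fails [AND]: Feedback unit faulted=occurs, Forward followup amplifier 2 degraded=occurs, Outboard changeover valve 2 trips=occurs → all inputs occur → occurs.
NFU path down [AND]: Pump set fails=occurs, Rudder actuator 2 is down=occurs → all inputs occur → occurs.
Ship steering unresponsive [OR]: Followup chain unavailable=not, NFU path down=occurs → at least one input occurs → occurs.

Yes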